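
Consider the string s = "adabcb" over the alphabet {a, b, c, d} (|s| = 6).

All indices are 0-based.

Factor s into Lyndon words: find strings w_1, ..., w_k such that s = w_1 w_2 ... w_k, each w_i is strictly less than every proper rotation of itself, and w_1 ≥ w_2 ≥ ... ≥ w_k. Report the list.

["ad", "abcb"]

emit factor 1: 'ad' (i=0, period=2)
emit factor 2: 'abcb' (i=2, period=4)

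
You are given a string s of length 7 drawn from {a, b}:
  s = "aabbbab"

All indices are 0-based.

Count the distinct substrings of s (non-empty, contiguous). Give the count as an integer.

21

rank | idx | suffix
   0 |   0 | aabbbab
   1 |   5 | ab
   2 |   1 | abbbab
   3 |   6 | b
   4 |   4 | bab
   5 |   3 | bbab
   6 |   2 | bbbab

SA = [0, 5, 1, 6, 4, 3, 2]
[i] adj suffixes → lcp
  [1] 0/5 → 1 ('a')
  [2] 5/1 → 2 ('ab')
  [3] 1/6 → 0 ('')
  [4] 6/4 → 1 ('b')
  [5] 4/3 → 1 ('b')
  [6] 3/2 → 2 ('bb')

n(n+1)/2 = 7·8/2 = 28
Σ LCP = 0 + 1 + 2 + 0 + 1 + 1 + 2 = 7
distinct = 28 − 7 = 21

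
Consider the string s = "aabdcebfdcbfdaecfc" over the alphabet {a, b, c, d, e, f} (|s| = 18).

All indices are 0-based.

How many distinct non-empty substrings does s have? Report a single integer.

rank→(start, suffix):
  0 → (0, 'aabdcebfdcbfdaecfc')
  1 → (1, 'abdcebfdcbfdaecfc')
  2 → (13, 'aecfc')
  3 → (2, 'bdcebfdcbfdaecfc')
  4 → (10, 'bfdaecfc')
  5 → (6, 'bfdcbfdaecfc')
  6 → (17, 'c')
  7 → (9, 'cbfdaecfc')
  8 → (4, 'cebfdcbfdaecfc')
  9 → (15, 'cfc')
  10 → (12, 'daecfc')
  11 → (8, 'dcbfdaecfc')
  12 → (3, 'dcebfdcbfdaecfc')
  13 → (5, 'ebfdcbfdaecfc')
  14 → (14, 'ecfc')
  15 → (16, 'fc')
  16 → (11, 'fdaecfc')
  17 → (7, 'fdcbfdaecfc')

SA = [0, 1, 13, 2, 10, 6, 17, 9, 4, 15, 12, 8, 3, 5, 14, 16, 11, 7]
rank  pair      lcp
   1  s[0:],s[1:]  1  'a'
   2  s[1:],s[13:]  1  'a'
   3  s[13:],s[2:]  0  ''
   4  s[2:],s[10:]  1  'b'
   5  s[10:],s[6:]  3  'bfd'
   6  s[6:],s[17:]  0  ''
   7  s[17:],s[9:]  1  'c'
   8  s[9:],s[4:]  1  'c'
   9  s[4:],s[15:]  1  'c'
  10  s[15:],s[12:]  0  ''
  11  s[12:],s[8:]  1  'd'
  12  s[8:],s[3:]  2  'dc'
  13  s[3:],s[5:]  0  ''
  14  s[5:],s[14:]  1  'e'
  15  s[14:],s[16:]  0  ''
  16  s[16:],s[11:]  1  'f'
  17  s[11:],s[7:]  2  'fd'

n(n+1)/2 = 18·19/2 = 171
Σ LCP = 0 + 1 + 1 + 0 + 1 + 3 + 0 + 1 + 1 + 1 + 0 + 1 + 2 + 0 + 1 + 0 + 1 + 2 = 16
distinct = 171 − 16 = 155

155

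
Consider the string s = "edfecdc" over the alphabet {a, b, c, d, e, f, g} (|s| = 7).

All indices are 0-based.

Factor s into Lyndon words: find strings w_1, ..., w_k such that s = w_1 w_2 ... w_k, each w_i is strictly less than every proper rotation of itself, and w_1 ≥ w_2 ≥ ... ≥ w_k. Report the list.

emit factor 1: 'e' (i=0, period=1)
emit factor 2: 'dfe' (i=1, period=3)
emit factor 3: 'cd' (i=4, period=2)
emit factor 4: 'c' (i=6, period=1)

["e", "dfe", "cd", "c"]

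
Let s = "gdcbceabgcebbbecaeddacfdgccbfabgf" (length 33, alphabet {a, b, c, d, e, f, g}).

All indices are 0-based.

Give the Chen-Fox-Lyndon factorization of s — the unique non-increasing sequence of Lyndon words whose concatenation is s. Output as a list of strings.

["g", "d", "c", "bce", "abgcebbbecaeddacfdgccbfabgf"]

emit factor 1: 'g' (i=0, period=1)
emit factor 2: 'd' (i=1, period=1)
emit factor 3: 'c' (i=2, period=1)
emit factor 4: 'bce' (i=3, period=3)
emit factor 5: 'abgcebbbecaeddacfdgccbfabgf' (i=6, period=27)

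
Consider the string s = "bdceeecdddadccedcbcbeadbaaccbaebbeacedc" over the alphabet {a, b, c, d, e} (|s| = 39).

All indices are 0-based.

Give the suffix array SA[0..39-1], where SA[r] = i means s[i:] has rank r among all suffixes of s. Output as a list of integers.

[24, 25, 34, 21, 10, 29, 23, 28, 31, 17, 0, 32, 19, 38, 27, 16, 18, 26, 12, 6, 35, 13, 2, 9, 22, 37, 15, 11, 1, 8, 7, 33, 20, 30, 5, 36, 14, 4, 3]

rank | idx | suffix
   0 |  24 | aaccbaebbeacedc
   1 |  25 | accbaebbeacedc
   2 |  34 | acedc
   3 |  21 | adbaaccbaebbeacedc
   4 |  10 | adccedcbcbeadbaaccbaebbeacedc
   5 |  29 | aebbeacedc
   6 |  23 | baaccbaebbeacedc
   7 |  28 | baebbeacedc
   8 |  31 | bbeacedc
   9 |  17 | bcbeadbaaccbaebbeacedc
  10 |   0 | bdceeecdddadccedcbcbeadbaaccbaebbeacedc
  11 |  32 | beacedc
  12 |  19 | beadbaaccbaebbeacedc
  13 |  38 | c
  14 |  27 | cbaebbeacedc
  15 |  16 | cbcbeadbaaccbaebbeacedc
  16 |  18 | cbeadbaaccbaebbeacedc
  17 |  26 | ccbaebbeacedc
  18 |  12 | ccedcbcbeadbaaccbaebbeacedc
  19 |   6 | cdddadccedcbcbeadbaaccbaebbeacedc
  20 |  35 | cedc
  21 |  13 | cedcbcbeadbaaccbaebbeacedc
  22 |   2 | ceeecdddadccedcbcbeadbaaccbaebbeacedc
  23 |   9 | dadccedcbcbeadbaaccbaebbeacedc
  24 |  22 | dbaaccbaebbeacedc
  25 |  37 | dc
  26 |  15 | dcbcbeadbaaccbaebbeacedc
  27 |  11 | dccedcbcbeadbaaccbaebbeacedc
  28 |   1 | dceeecdddadccedcbcbeadbaaccbaebbeacedc
  29 |   8 | ddadccedcbcbeadbaaccbaebbeacedc
  30 |   7 | dddadccedcbcbeadbaaccbaebbeacedc
  31 |  33 | eacedc
  32 |  20 | eadbaaccbaebbeacedc
  33 |  30 | ebbeacedc
  34 |   5 | ecdddadccedcbcbeadbaaccbaebbeacedc
  35 |  36 | edc
  36 |  14 | edcbcbeadbaaccbaebbeacedc
  37 |   4 | eecdddadccedcbcbeadbaaccbaebbeacedc
  38 |   3 | eeecdddadccedcbcbeadbaaccbaebbeacedc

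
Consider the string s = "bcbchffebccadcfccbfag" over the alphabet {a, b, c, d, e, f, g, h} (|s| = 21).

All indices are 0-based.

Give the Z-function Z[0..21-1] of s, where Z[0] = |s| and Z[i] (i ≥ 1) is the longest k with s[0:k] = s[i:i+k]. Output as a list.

[21, 0, 2, 0, 0, 0, 0, 0, 2, 0, 0, 0, 0, 0, 0, 0, 0, 1, 0, 0, 0]

Z[0]=21
i=1: fresh scan; Z[1]=0
i=2: fresh scan; Z[2]=2 extend→box=[2,4)
i=3: min(r-i=1, Z[1]=0)=0; Z[3]=0
i=4: fresh scan; Z[4]=0
i=5: fresh scan; Z[5]=0
i=6: fresh scan; Z[6]=0
i=7: fresh scan; Z[7]=0
i=8: fresh scan; Z[8]=2 extend→box=[8,10)
i=9: min(r-i=1, Z[1]=0)=0; Z[9]=0
i=10: fresh scan; Z[10]=0
i=11: fresh scan; Z[11]=0
i=12: fresh scan; Z[12]=0
i=13: fresh scan; Z[13]=0
i=14: fresh scan; Z[14]=0
i=15: fresh scan; Z[15]=0
i=16: fresh scan; Z[16]=0
i=17: fresh scan; Z[17]=1 extend→box=[17,18)
i=18: fresh scan; Z[18]=0
i=19: fresh scan; Z[19]=0
i=20: fresh scan; Z[20]=0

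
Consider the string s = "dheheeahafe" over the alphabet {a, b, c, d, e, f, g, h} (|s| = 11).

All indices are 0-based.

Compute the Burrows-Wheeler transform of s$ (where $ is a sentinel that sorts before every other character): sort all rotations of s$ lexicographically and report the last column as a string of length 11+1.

ehe$fehhaaed

rank  rotation      last
    0  $dheheeahafe  e
    1  afe$dheheeah  h
    2  ahafe$dhehee  e
    3  dheheeahafe$  $
    4  e$dheheeahaf  f
    5  eahafe$dhehe  e
    6  eeahafe$dheh  h
    7  eheeahafe$dh  h
    8  fe$dheheeaha  a
    9  hafe$dheheea  a
   10  heeahafe$dhe  e
   11  heheeahafe$d  d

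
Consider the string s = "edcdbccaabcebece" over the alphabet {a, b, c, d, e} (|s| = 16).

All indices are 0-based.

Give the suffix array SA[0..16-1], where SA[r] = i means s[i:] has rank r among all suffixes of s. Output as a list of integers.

[7, 8, 4, 9, 12, 6, 5, 2, 14, 10, 3, 1, 15, 11, 13, 0]

rank→(start, suffix):
  0 → (7, 'aabcebece')
  1 → (8, 'abcebece')
  2 → (4, 'bccaabcebece')
  3 → (9, 'bcebece')
  4 → (12, 'bece')
  5 → (6, 'caabcebece')
  6 → (5, 'ccaabcebece')
  7 → (2, 'cdbccaabcebece')
  8 → (14, 'ce')
  9 → (10, 'cebece')
  10 → (3, 'dbccaabcebece')
  11 → (1, 'dcdbccaabcebece')
  12 → (15, 'e')
  13 → (11, 'ebece')
  14 → (13, 'ece')
  15 → (0, 'edcdbccaabcebece')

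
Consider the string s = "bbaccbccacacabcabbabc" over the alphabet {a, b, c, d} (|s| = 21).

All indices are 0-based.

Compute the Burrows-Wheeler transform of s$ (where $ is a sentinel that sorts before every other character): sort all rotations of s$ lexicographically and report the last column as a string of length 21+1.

rank  rotation                last
    0  $bbaccbccacacabcabbabc  c
    1  abbabc$bbaccbccacacabc  c
    2  abc$bbaccbccacacabcabb  b
    3  abcabbabc$bbaccbccacac  c
    4  acabcabbabc$bbaccbccac  c
    5  acacabcabbabc$bbaccbcc  c
    6  accbccacacabcabbabc$bb  b
    7  babc$bbaccbccacacabcab  b
    8  baccbccacacabcabbabc$b  b
    9  bbabc$bbaccbccacacabca  a
   10  bbaccbccacacabcabbabc$  $
   11  bc$bbaccbccacacabcabba  a
   12  bcabbabc$bbaccbccacaca  a
   13  bccacacabcabbabc$bbacc  c
   14  c$bbaccbccacacabcabbab  b
   15  cabbabc$bbaccbccacacab  b
   16  cabcabbabc$bbaccbccaca  a
   17  cacabcabbabc$bbaccbcca  a
   18  cacacabcabbabc$bbaccbc  c
   19  cbccacacabcabbabc$bbac  c
   20  ccacacabcabbabc$bbaccb  b
   21  ccbccacacabcabbabc$bba  a

ccbcccbbba$aacbbaaccba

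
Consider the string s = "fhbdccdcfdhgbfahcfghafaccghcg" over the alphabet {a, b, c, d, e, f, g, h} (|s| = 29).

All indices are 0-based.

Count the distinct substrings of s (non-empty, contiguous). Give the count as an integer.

rank→(start, suffix):
  0 → (22, 'accghcg')
  1 → (20, 'afaccghcg')
  2 → (14, 'ahcfghafaccghcg')
  3 → (2, 'bdccdcfdhgbfahcfghafaccghcg')
  4 → (12, 'bfahcfghafaccghcg')
  5 → (4, 'ccdcfdhgbfahcfghafaccghcg')
  6 → (23, 'ccghcg')
  7 → (5, 'cdcfdhgbfahcfghafaccghcg')
  8 → (7, 'cfdhgbfahcfghafaccghcg')
  9 → (16, 'cfghafaccghcg')
  10 → (27, 'cg')
  11 → (24, 'cghcg')
  12 → (3, 'dccdcfdhgbfahcfghafaccghcg')
  13 → (6, 'dcfdhgbfahcfghafaccghcg')
  14 → (9, 'dhgbfahcfghafaccghcg')
  15 → (21, 'faccghcg')
  16 → (13, 'fahcfghafaccghcg')
  17 → (8, 'fdhgbfahcfghafaccghcg')
  18 → (17, 'fghafaccghcg')
  19 → (0, 'fhbdccdcfdhgbfahcfghafaccghcg')
  20 → (28, 'g')
  21 → (11, 'gbfahcfghafaccghcg')
  22 → (18, 'ghafaccghcg')
  23 → (25, 'ghcg')
  24 → (19, 'hafaccghcg')
  25 → (1, 'hbdccdcfdhgbfahcfghafaccghcg')
  26 → (15, 'hcfghafaccghcg')
  27 → (26, 'hcg')
  28 → (10, 'hgbfahcfghafaccghcg')

SA = [22, 20, 14, 2, 12, 4, 23, 5, 7, 16, 27, 24, 3, 6, 9, 21, 13, 8, 17, 0, 28, 11, 18, 25, 19, 1, 15, 26, 10]
i: (SA[i-1],SA[i]) lcp shared
  1: (22,20) 1 'a'
  2: (20,14) 1 'a'
  3: (14,2) 0 ''
  4: (2,12) 1 'b'
  5: (12,4) 0 ''
  6: (4,23) 2 'cc'
  7: (23,5) 1 'c'
  8: (5,7) 1 'c'
  9: (7,16) 2 'cf'
  10: (16,27) 1 'c'
  11: (27,24) 2 'cg'
  12: (24,3) 0 ''
  13: (3,6) 2 'dc'
  14: (6,9) 1 'd'
  15: (9,21) 0 ''
  16: (21,13) 2 'fa'
  17: (13,8) 1 'f'
  18: (8,17) 1 'f'
  19: (17,0) 1 'f'
  20: (0,28) 0 ''
  21: (28,11) 1 'g'
  22: (11,18) 1 'g'
  23: (18,25) 2 'gh'
  24: (25,19) 0 ''
  25: (19,1) 1 'h'
  26: (1,15) 1 'h'
  27: (15,26) 2 'hc'
  28: (26,10) 1 'h'

n(n+1)/2 = 29·30/2 = 435
Σ LCP = 0 + 1 + 1 + 0 + 1 + 0 + 2 + 1 + 1 + 2 + 1 + 2 + 0 + 2 + 1 + 0 + 2 + 1 + 1 + 1 + 0 + 1 + 1 + 2 + 0 + 1 + 1 + 2 + 1 = 29
distinct = 435 − 29 = 406

406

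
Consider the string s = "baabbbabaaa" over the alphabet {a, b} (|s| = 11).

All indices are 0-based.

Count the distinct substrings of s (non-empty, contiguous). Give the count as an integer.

sorted suffixes:
  #0 SA[0]=10  'a'
  #1 SA[1]=9  'aa'
  #2 SA[2]=8  'aaa'
  #3 SA[3]=1  'aabbbabaaa'
  #4 SA[4]=6  'abaaa'
  #5 SA[5]=2  'abbbabaaa'
  #6 SA[6]=7  'baaa'
  #7 SA[7]=0  'baabbbabaaa'
  #8 SA[8]=5  'babaaa'
  #9 SA[9]=4  'bbabaaa'
  #10 SA[10]=3  'bbbabaaa'

SA = [10, 9, 8, 1, 6, 2, 7, 0, 5, 4, 3]
[i] adj suffixes → lcp
  [1] 10/9 → 1 ('a')
  [2] 9/8 → 2 ('aa')
  [3] 8/1 → 2 ('aa')
  [4] 1/6 → 1 ('a')
  [5] 6/2 → 2 ('ab')
  [6] 2/7 → 0 ('')
  [7] 7/0 → 3 ('baa')
  [8] 0/5 → 2 ('ba')
  [9] 5/4 → 1 ('b')
  [10] 4/3 → 2 ('bb')

n(n+1)/2 = 11·12/2 = 66
Σ LCP = 0 + 1 + 2 + 2 + 1 + 2 + 0 + 3 + 2 + 1 + 2 = 16
distinct = 66 − 16 = 50

50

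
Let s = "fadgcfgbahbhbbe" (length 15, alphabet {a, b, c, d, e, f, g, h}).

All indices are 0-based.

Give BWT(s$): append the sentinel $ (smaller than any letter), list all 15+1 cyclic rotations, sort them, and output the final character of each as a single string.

rank  rotation          last
    0  $fadgcfgbahbhbbe  e
    1  adgcfgbahbhbbe$f  f
    2  ahbhbbe$fadgcfgb  b
    3  bahbhbbe$fadgcfg  g
    4  bbe$fadgcfgbahbh  h
    5  be$fadgcfgbahbhb  b
    6  bhbbe$fadgcfgbah  h
    7  cfgbahbhbbe$fadg  g
    8  dgcfgbahbhbbe$fa  a
    9  e$fadgcfgbahbhbb  b
   10  fadgcfgbahbhbbe$  $
   11  fgbahbhbbe$fadgc  c
   12  gbahbhbbe$fadgcf  f
   13  gcfgbahbhbbe$fad  d
   14  hbbe$fadgcfgbahb  b
   15  hbhbbe$fadgcfgba  a

efbghbhgab$cfdba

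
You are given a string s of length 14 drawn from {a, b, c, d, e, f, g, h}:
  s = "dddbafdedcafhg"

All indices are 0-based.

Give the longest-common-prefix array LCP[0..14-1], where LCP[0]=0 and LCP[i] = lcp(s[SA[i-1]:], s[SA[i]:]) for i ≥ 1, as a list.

rank | idx | suffix
   0 |   4 | afdedcafhg
   1 |  10 | afhg
   2 |   3 | bafdedcafhg
   3 |   9 | cafhg
   4 |   2 | dbafdedcafhg
   5 |   8 | dcafhg
   6 |   1 | ddbafdedcafhg
   7 |   0 | dddbafdedcafhg
   8 |   6 | dedcafhg
   9 |   7 | edcafhg
  10 |   5 | fdedcafhg
  11 |  11 | fhg
  12 |  13 | g
  13 |  12 | hg

SA = [4, 10, 3, 9, 2, 8, 1, 0, 6, 7, 5, 11, 13, 12]
rank  pair      lcp
   1  s[4:],s[10:]  2  'af'
   2  s[10:],s[3:]  0  ''
   3  s[3:],s[9:]  0  ''
   4  s[9:],s[2:]  0  ''
   5  s[2:],s[8:]  1  'd'
   6  s[8:],s[1:]  1  'd'
   7  s[1:],s[0:]  2  'dd'
   8  s[0:],s[6:]  1  'd'
   9  s[6:],s[7:]  0  ''
  10  s[7:],s[5:]  0  ''
  11  s[5:],s[11:]  1  'f'
  12  s[11:],s[13:]  0  ''
  13  s[13:],s[12:]  0  ''

[0, 2, 0, 0, 0, 1, 1, 2, 1, 0, 0, 1, 0, 0]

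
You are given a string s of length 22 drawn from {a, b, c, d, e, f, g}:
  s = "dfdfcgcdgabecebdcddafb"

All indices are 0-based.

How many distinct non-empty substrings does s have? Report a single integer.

rank | idx | suffix
   0 |   9 | abecebdcddafb
   1 |  19 | afb
   2 |  21 | b
   3 |  14 | bdcddafb
   4 |  10 | becebdcddafb
   5 |  16 | cddafb
   6 |   6 | cdgabecebdcddafb
   7 |  12 | cebdcddafb
   8 |   4 | cgcdgabecebdcddafb
   9 |  18 | dafb
  10 |  15 | dcddafb
  11 |  17 | ddafb
  12 |   2 | dfcgcdgabecebdcddafb
  13 |   0 | dfdfcgcdgabecebdcddafb
  14 |   7 | dgabecebdcddafb
  15 |  13 | ebdcddafb
  16 |  11 | ecebdcddafb
  17 |  20 | fb
  18 |   3 | fcgcdgabecebdcddafb
  19 |   1 | fdfcgcdgabecebdcddafb
  20 |   8 | gabecebdcddafb
  21 |   5 | gcdgabecebdcddafb

SA = [9, 19, 21, 14, 10, 16, 6, 12, 4, 18, 15, 17, 2, 0, 7, 13, 11, 20, 3, 1, 8, 5]
[i] adj suffixes → lcp
  [1] 9/19 → 1 ('a')
  [2] 19/21 → 0 ('')
  [3] 21/14 → 1 ('b')
  [4] 14/10 → 1 ('b')
  [5] 10/16 → 0 ('')
  [6] 16/6 → 2 ('cd')
  [7] 6/12 → 1 ('c')
  [8] 12/4 → 1 ('c')
  [9] 4/18 → 0 ('')
  [10] 18/15 → 1 ('d')
  [11] 15/17 → 1 ('d')
  [12] 17/2 → 1 ('d')
  [13] 2/0 → 2 ('df')
  [14] 0/7 → 1 ('d')
  [15] 7/13 → 0 ('')
  [16] 13/11 → 1 ('e')
  [17] 11/20 → 0 ('')
  [18] 20/3 → 1 ('f')
  [19] 3/1 → 1 ('f')
  [20] 1/8 → 0 ('')
  [21] 8/5 → 1 ('g')

n(n+1)/2 = 22·23/2 = 253
Σ LCP = 0 + 1 + 0 + 1 + 1 + 0 + 2 + 1 + 1 + 0 + 1 + 1 + 1 + 2 + 1 + 0 + 1 + 0 + 1 + 1 + 0 + 1 = 17
distinct = 253 − 17 = 236

236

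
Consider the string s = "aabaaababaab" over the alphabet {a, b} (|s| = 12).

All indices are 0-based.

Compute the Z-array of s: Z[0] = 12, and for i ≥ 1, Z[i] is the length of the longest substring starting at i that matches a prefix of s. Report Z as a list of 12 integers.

Z[0]=12
i=1: outside box; Z[1]=1 extend→box=[1,2)
i=2: outside box; Z[2]=0
i=3: outside box; Z[3]=2 extend→box=[3,5)
i=4: min(r-i=1, Z[1]=1)=1; Z[4]=4 extend→box=[4,8)
i=5: min(r-i=3, Z[1]=1)=1; Z[5]=1
i=6: min(r-i=2, Z[2]=0)=0; Z[6]=0
i=7: min(r-i=1, Z[3]=2)=1; Z[7]=1
i=8: outside box; Z[8]=0
i=9: outside box; Z[9]=3 extend→box=[9,12)
i=10: min(r-i=2, Z[1]=1)=1; Z[10]=1
i=11: min(r-i=1, Z[2]=0)=0; Z[11]=0

[12, 1, 0, 2, 4, 1, 0, 1, 0, 3, 1, 0]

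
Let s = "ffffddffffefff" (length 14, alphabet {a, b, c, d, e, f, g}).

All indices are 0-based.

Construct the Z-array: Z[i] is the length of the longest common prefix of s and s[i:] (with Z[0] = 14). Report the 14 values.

Z[0]=14
i=1: fresh scan; Z[1]=3 extend→box=[1,4)
i=2: min(r-i=2, Z[1]=3)=2; Z[2]=2
i=3: min(r-i=1, Z[2]=2)=1; Z[3]=1
i=4: fresh scan; Z[4]=0
i=5: fresh scan; Z[5]=0
i=6: fresh scan; Z[6]=4 extend→box=[6,10)
i=7: min(r-i=3, Z[1]=3)=3; Z[7]=3
i=8: min(r-i=2, Z[2]=2)=2; Z[8]=2
i=9: min(r-i=1, Z[3]=1)=1; Z[9]=1
i=10: fresh scan; Z[10]=0
i=11: fresh scan; Z[11]=3 extend→box=[11,14)
i=12: min(r-i=2, Z[1]=3)=2; Z[12]=2
i=13: min(r-i=1, Z[2]=2)=1; Z[13]=1

[14, 3, 2, 1, 0, 0, 4, 3, 2, 1, 0, 3, 2, 1]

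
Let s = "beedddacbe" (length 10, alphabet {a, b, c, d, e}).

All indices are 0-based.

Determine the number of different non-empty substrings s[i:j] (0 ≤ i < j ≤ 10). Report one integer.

48

rank | idx | suffix
   0 |   6 | acbe
   1 |   8 | be
   2 |   0 | beedddacbe
   3 |   7 | cbe
   4 |   5 | dacbe
   5 |   4 | ddacbe
   6 |   3 | dddacbe
   7 |   9 | e
   8 |   2 | edddacbe
   9 |   1 | eedddacbe

SA = [6, 8, 0, 7, 5, 4, 3, 9, 2, 1]
[i] adj suffixes → lcp
  [1] 6/8 → 0 ('')
  [2] 8/0 → 2 ('be')
  [3] 0/7 → 0 ('')
  [4] 7/5 → 0 ('')
  [5] 5/4 → 1 ('d')
  [6] 4/3 → 2 ('dd')
  [7] 3/9 → 0 ('')
  [8] 9/2 → 1 ('e')
  [9] 2/1 → 1 ('e')

n(n+1)/2 = 10·11/2 = 55
Σ LCP = 0 + 0 + 2 + 0 + 0 + 1 + 2 + 0 + 1 + 1 = 7
distinct = 55 − 7 = 48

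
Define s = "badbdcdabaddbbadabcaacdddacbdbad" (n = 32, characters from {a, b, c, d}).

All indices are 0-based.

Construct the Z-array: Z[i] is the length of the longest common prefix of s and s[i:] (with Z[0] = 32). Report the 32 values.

Z[0]=32
i=1: i≥r, start 0; Z[1]=0
i=2: i≥r, start 0; Z[2]=0
i=3: i≥r, start 0; Z[3]=1 grow→box=[3,4)
i=4: i≥r, start 0; Z[4]=0
i=5: i≥r, start 0; Z[5]=0
i=6: i≥r, start 0; Z[6]=0
i=7: i≥r, start 0; Z[7]=0
i=8: i≥r, start 0; Z[8]=3 grow→box=[8,11)
i=9: min(r-i=2, Z[1]=0)=0; Z[9]=0
i=10: min(r-i=1, Z[2]=0)=0; Z[10]=0
i=11: i≥r, start 0; Z[11]=0
i=12: i≥r, start 0; Z[12]=1 grow→box=[12,13)
i=13: i≥r, start 0; Z[13]=3 grow→box=[13,16)
i=14: min(r-i=2, Z[1]=0)=0; Z[14]=0
i=15: min(r-i=1, Z[2]=0)=0; Z[15]=0
i=16: i≥r, start 0; Z[16]=0
i=17: i≥r, start 0; Z[17]=1 grow→box=[17,18)
i=18: i≥r, start 0; Z[18]=0
i=19: i≥r, start 0; Z[19]=0
i=20: i≥r, start 0; Z[20]=0
i=21: i≥r, start 0; Z[21]=0
i=22: i≥r, start 0; Z[22]=0
i=23: i≥r, start 0; Z[23]=0
i=24: i≥r, start 0; Z[24]=0
i=25: i≥r, start 0; Z[25]=0
i=26: i≥r, start 0; Z[26]=0
i=27: i≥r, start 0; Z[27]=1 grow→box=[27,28)
i=28: i≥r, start 0; Z[28]=0
i=29: i≥r, start 0; Z[29]=3 grow→box=[29,32)
i=30: min(r-i=2, Z[1]=0)=0; Z[30]=0
i=31: min(r-i=1, Z[2]=0)=0; Z[31]=0

[32, 0, 0, 1, 0, 0, 0, 0, 3, 0, 0, 0, 1, 3, 0, 0, 0, 1, 0, 0, 0, 0, 0, 0, 0, 0, 0, 1, 0, 3, 0, 0]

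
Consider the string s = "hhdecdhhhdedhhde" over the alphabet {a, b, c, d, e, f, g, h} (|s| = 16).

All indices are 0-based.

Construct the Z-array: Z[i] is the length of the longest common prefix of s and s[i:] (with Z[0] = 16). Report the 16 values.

Z[0]=16
i=1: i≥r, start 0; Z[1]=1 grow→box=[1,2)
i=2: i≥r, start 0; Z[2]=0
i=3: i≥r, start 0; Z[3]=0
i=4: i≥r, start 0; Z[4]=0
i=5: i≥r, start 0; Z[5]=0
i=6: i≥r, start 0; Z[6]=2 grow→box=[6,8)
i=7: min(r-i=1, Z[1]=1)=1; Z[7]=4 grow→box=[7,11)
i=8: min(r-i=3, Z[1]=1)=1; Z[8]=1
i=9: min(r-i=2, Z[2]=0)=0; Z[9]=0
i=10: min(r-i=1, Z[3]=0)=0; Z[10]=0
i=11: i≥r, start 0; Z[11]=0
i=12: i≥r, start 0; Z[12]=4 grow→box=[12,16)
i=13: min(r-i=3, Z[1]=1)=1; Z[13]=1
i=14: min(r-i=2, Z[2]=0)=0; Z[14]=0
i=15: min(r-i=1, Z[3]=0)=0; Z[15]=0

[16, 1, 0, 0, 0, 0, 2, 4, 1, 0, 0, 0, 4, 1, 0, 0]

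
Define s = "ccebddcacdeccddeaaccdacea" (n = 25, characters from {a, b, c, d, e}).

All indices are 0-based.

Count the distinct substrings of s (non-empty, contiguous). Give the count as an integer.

rank | idx | suffix
   0 |  24 | a
   1 |  16 | aaccdacea
   2 |  17 | accdacea
   3 |   7 | acdeccddeaaccdacea
   4 |  21 | acea
   5 |   3 | bddcacdeccddeaaccdacea
   6 |   6 | cacdeccddeaaccdacea
   7 |  18 | ccdacea
   8 |  11 | ccddeaaccdacea
   9 |   0 | ccebddcacdeccddeaaccdacea
  10 |  19 | cdacea
  11 |  12 | cddeaaccdacea
  12 |   8 | cdeccddeaaccdacea
  13 |  22 | cea
  14 |   1 | cebddcacdeccddeaaccdacea
  15 |  20 | dacea
  16 |   5 | dcacdeccddeaaccdacea
  17 |   4 | ddcacdeccddeaaccdacea
  18 |  13 | ddeaaccdacea
  19 |  14 | deaaccdacea
  20 |   9 | deccddeaaccdacea
  21 |  23 | ea
  22 |  15 | eaaccdacea
  23 |   2 | ebddcacdeccddeaaccdacea
  24 |  10 | eccddeaaccdacea

SA = [24, 16, 17, 7, 21, 3, 6, 18, 11, 0, 19, 12, 8, 22, 1, 20, 5, 4, 13, 14, 9, 23, 15, 2, 10]
[i] adj suffixes → lcp
  [1] 24/16 → 1 ('a')
  [2] 16/17 → 1 ('a')
  [3] 17/7 → 2 ('ac')
  [4] 7/21 → 2 ('ac')
  [5] 21/3 → 0 ('')
  [6] 3/6 → 0 ('')
  [7] 6/18 → 1 ('c')
  [8] 18/11 → 3 ('ccd')
  [9] 11/0 → 2 ('cc')
  [10] 0/19 → 1 ('c')
  [11] 19/12 → 2 ('cd')
  [12] 12/8 → 2 ('cd')
  [13] 8/22 → 1 ('c')
  [14] 22/1 → 2 ('ce')
  [15] 1/20 → 0 ('')
  [16] 20/5 → 1 ('d')
  [17] 5/4 → 1 ('d')
  [18] 4/13 → 2 ('dd')
  [19] 13/14 → 1 ('d')
  [20] 14/9 → 2 ('de')
  [21] 9/23 → 0 ('')
  [22] 23/15 → 2 ('ea')
  [23] 15/2 → 1 ('e')
  [24] 2/10 → 1 ('e')

n(n+1)/2 = 25·26/2 = 325
Σ LCP = 0 + 1 + 1 + 2 + 2 + 0 + 0 + 1 + 3 + 2 + 1 + 2 + 2 + 1 + 2 + 0 + 1 + 1 + 2 + 1 + 2 + 0 + 2 + 1 + 1 = 31
distinct = 325 − 31 = 294

294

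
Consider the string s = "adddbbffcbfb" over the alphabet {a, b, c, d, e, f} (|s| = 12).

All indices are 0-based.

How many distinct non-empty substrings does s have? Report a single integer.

69

sorted suffixes:
  #0 SA[0]=0  'adddbbffcbfb'
  #1 SA[1]=11  'b'
  #2 SA[2]=4  'bbffcbfb'
  #3 SA[3]=9  'bfb'
  #4 SA[4]=5  'bffcbfb'
  #5 SA[5]=8  'cbfb'
  #6 SA[6]=3  'dbbffcbfb'
  #7 SA[7]=2  'ddbbffcbfb'
  #8 SA[8]=1  'dddbbffcbfb'
  #9 SA[9]=10  'fb'
  #10 SA[10]=7  'fcbfb'
  #11 SA[11]=6  'ffcbfb'

SA = [0, 11, 4, 9, 5, 8, 3, 2, 1, 10, 7, 6]
[i] adj suffixes → lcp
  [1] 0/11 → 0 ('')
  [2] 11/4 → 1 ('b')
  [3] 4/9 → 1 ('b')
  [4] 9/5 → 2 ('bf')
  [5] 5/8 → 0 ('')
  [6] 8/3 → 0 ('')
  [7] 3/2 → 1 ('d')
  [8] 2/1 → 2 ('dd')
  [9] 1/10 → 0 ('')
  [10] 10/7 → 1 ('f')
  [11] 7/6 → 1 ('f')

n(n+1)/2 = 12·13/2 = 78
Σ LCP = 0 + 0 + 1 + 1 + 2 + 0 + 0 + 1 + 2 + 0 + 1 + 1 = 9
distinct = 78 − 9 = 69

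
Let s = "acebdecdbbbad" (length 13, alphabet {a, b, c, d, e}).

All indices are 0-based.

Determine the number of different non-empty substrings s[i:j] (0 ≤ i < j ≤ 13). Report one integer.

82

rank→(start, suffix):
  0 → (0, 'acebdecdbbbad')
  1 → (11, 'ad')
  2 → (10, 'bad')
  3 → (9, 'bbad')
  4 → (8, 'bbbad')
  5 → (3, 'bdecdbbbad')
  6 → (6, 'cdbbbad')
  7 → (1, 'cebdecdbbbad')
  8 → (12, 'd')
  9 → (7, 'dbbbad')
  10 → (4, 'decdbbbad')
  11 → (2, 'ebdecdbbbad')
  12 → (5, 'ecdbbbad')

SA = [0, 11, 10, 9, 8, 3, 6, 1, 12, 7, 4, 2, 5]
[i] adj suffixes → lcp
  [1] 0/11 → 1 ('a')
  [2] 11/10 → 0 ('')
  [3] 10/9 → 1 ('b')
  [4] 9/8 → 2 ('bb')
  [5] 8/3 → 1 ('b')
  [6] 3/6 → 0 ('')
  [7] 6/1 → 1 ('c')
  [8] 1/12 → 0 ('')
  [9] 12/7 → 1 ('d')
  [10] 7/4 → 1 ('d')
  [11] 4/2 → 0 ('')
  [12] 2/5 → 1 ('e')

n(n+1)/2 = 13·14/2 = 91
Σ LCP = 0 + 1 + 0 + 1 + 2 + 1 + 0 + 1 + 0 + 1 + 1 + 0 + 1 = 9
distinct = 91 − 9 = 82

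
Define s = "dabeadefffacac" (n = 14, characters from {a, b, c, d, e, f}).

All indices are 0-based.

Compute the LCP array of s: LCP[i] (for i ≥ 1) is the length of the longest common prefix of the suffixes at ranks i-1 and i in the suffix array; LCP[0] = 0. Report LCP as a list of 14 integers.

[0, 1, 2, 1, 0, 0, 1, 0, 1, 0, 1, 0, 1, 2]

sorted suffixes:
  #0 SA[0]=1  'abeadefffacac'
  #1 SA[1]=12  'ac'
  #2 SA[2]=10  'acac'
  #3 SA[3]=4  'adefffacac'
  #4 SA[4]=2  'beadefffacac'
  #5 SA[5]=13  'c'
  #6 SA[6]=11  'cac'
  #7 SA[7]=0  'dabeadefffacac'
  #8 SA[8]=5  'defffacac'
  #9 SA[9]=3  'eadefffacac'
  #10 SA[10]=6  'efffacac'
  #11 SA[11]=9  'facac'
  #12 SA[12]=8  'ffacac'
  #13 SA[13]=7  'fffacac'

SA = [1, 12, 10, 4, 2, 13, 11, 0, 5, 3, 6, 9, 8, 7]
rank  pair      lcp
   1  s[1:],s[12:]  1  'a'
   2  s[12:],s[10:]  2  'ac'
   3  s[10:],s[4:]  1  'a'
   4  s[4:],s[2:]  0  ''
   5  s[2:],s[13:]  0  ''
   6  s[13:],s[11:]  1  'c'
   7  s[11:],s[0:]  0  ''
   8  s[0:],s[5:]  1  'd'
   9  s[5:],s[3:]  0  ''
  10  s[3:],s[6:]  1  'e'
  11  s[6:],s[9:]  0  ''
  12  s[9:],s[8:]  1  'f'
  13  s[8:],s[7:]  2  'ff'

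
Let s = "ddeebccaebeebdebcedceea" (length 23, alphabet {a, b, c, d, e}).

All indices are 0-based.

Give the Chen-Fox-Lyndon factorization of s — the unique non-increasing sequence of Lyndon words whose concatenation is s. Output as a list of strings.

["ddee", "bcc", "aebeebdebcedcee", "a"]

emit factor 1: 'ddee' (i=0, period=4)
emit factor 2: 'bcc' (i=4, period=3)
emit factor 3: 'aebeebdebcedcee' (i=7, period=15)
emit factor 4: 'a' (i=22, period=1)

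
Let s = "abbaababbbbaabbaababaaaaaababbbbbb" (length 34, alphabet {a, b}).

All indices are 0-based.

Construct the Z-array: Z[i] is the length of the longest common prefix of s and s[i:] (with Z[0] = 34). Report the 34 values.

Z[0]=34
i=1: fresh scan; Z[1]=0
i=2: fresh scan; Z[2]=0
i=3: fresh scan; Z[3]=1 grow→box=[3,4)
i=4: fresh scan; Z[4]=2 grow→box=[4,6)
i=5: min(r-i=1, Z[1]=0)=0; Z[5]=0
i=6: fresh scan; Z[6]=3 grow→box=[6,9)
i=7: min(r-i=2, Z[1]=0)=0; Z[7]=0
i=8: min(r-i=1, Z[2]=0)=0; Z[8]=0
i=9: fresh scan; Z[9]=0
i=10: fresh scan; Z[10]=0
i=11: fresh scan; Z[11]=1 grow→box=[11,12)
i=12: fresh scan; Z[12]=8 grow→box=[12,20)
i=13: min(r-i=7, Z[1]=0)=0; Z[13]=0
i=14: min(r-i=6, Z[2]=0)=0; Z[14]=0
i=15: min(r-i=5, Z[3]=1)=1; Z[15]=1
i=16: min(r-i=4, Z[4]=2)=2; Z[16]=2
i=17: min(r-i=3, Z[5]=0)=0; Z[17]=0
i=18: min(r-i=2, Z[6]=3)=2; Z[18]=2
i=19: min(r-i=1, Z[7]=0)=0; Z[19]=0
i=20: fresh scan; Z[20]=1 grow→box=[20,21)
i=21: fresh scan; Z[21]=1 grow→box=[21,22)
i=22: fresh scan; Z[22]=1 grow→box=[22,23)
i=23: fresh scan; Z[23]=1 grow→box=[23,24)
i=24: fresh scan; Z[24]=1 grow→box=[24,25)
i=25: fresh scan; Z[25]=2 grow→box=[25,27)
i=26: min(r-i=1, Z[1]=0)=0; Z[26]=0
i=27: fresh scan; Z[27]=3 grow→box=[27,30)
i=28: min(r-i=2, Z[1]=0)=0; Z[28]=0
i=29: min(r-i=1, Z[2]=0)=0; Z[29]=0
i=30: fresh scan; Z[30]=0
i=31: fresh scan; Z[31]=0
i=32: fresh scan; Z[32]=0
i=33: fresh scan; Z[33]=0

[34, 0, 0, 1, 2, 0, 3, 0, 0, 0, 0, 1, 8, 0, 0, 1, 2, 0, 2, 0, 1, 1, 1, 1, 1, 2, 0, 3, 0, 0, 0, 0, 0, 0]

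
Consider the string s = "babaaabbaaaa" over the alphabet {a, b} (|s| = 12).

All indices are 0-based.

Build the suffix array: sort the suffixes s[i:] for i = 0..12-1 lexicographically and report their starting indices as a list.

[11, 10, 9, 8, 3, 4, 1, 5, 7, 2, 0, 6]

rank | idx | suffix
   0 |  11 | a
   1 |  10 | aa
   2 |   9 | aaa
   3 |   8 | aaaa
   4 |   3 | aaabbaaaa
   5 |   4 | aabbaaaa
   6 |   1 | abaaabbaaaa
   7 |   5 | abbaaaa
   8 |   7 | baaaa
   9 |   2 | baaabbaaaa
  10 |   0 | babaaabbaaaa
  11 |   6 | bbaaaa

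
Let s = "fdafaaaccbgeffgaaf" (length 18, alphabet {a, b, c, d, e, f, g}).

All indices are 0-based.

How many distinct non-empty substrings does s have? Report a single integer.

157

rank→(start, suffix):
  0 → (4, 'aaaccbgeffgaaf')
  1 → (5, 'aaccbgeffgaaf')
  2 → (15, 'aaf')
  3 → (6, 'accbgeffgaaf')
  4 → (16, 'af')
  5 → (2, 'afaaaccbgeffgaaf')
  6 → (9, 'bgeffgaaf')
  7 → (8, 'cbgeffgaaf')
  8 → (7, 'ccbgeffgaaf')
  9 → (1, 'dafaaaccbgeffgaaf')
  10 → (11, 'effgaaf')
  11 → (17, 'f')
  12 → (3, 'faaaccbgeffgaaf')
  13 → (0, 'fdafaaaccbgeffgaaf')
  14 → (12, 'ffgaaf')
  15 → (13, 'fgaaf')
  16 → (14, 'gaaf')
  17 → (10, 'geffgaaf')

SA = [4, 5, 15, 6, 16, 2, 9, 8, 7, 1, 11, 17, 3, 0, 12, 13, 14, 10]
[i] adj suffixes → lcp
  [1] 4/5 → 2 ('aa')
  [2] 5/15 → 2 ('aa')
  [3] 15/6 → 1 ('a')
  [4] 6/16 → 1 ('a')
  [5] 16/2 → 2 ('af')
  [6] 2/9 → 0 ('')
  [7] 9/8 → 0 ('')
  [8] 8/7 → 1 ('c')
  [9] 7/1 → 0 ('')
  [10] 1/11 → 0 ('')
  [11] 11/17 → 0 ('')
  [12] 17/3 → 1 ('f')
  [13] 3/0 → 1 ('f')
  [14] 0/12 → 1 ('f')
  [15] 12/13 → 1 ('f')
  [16] 13/14 → 0 ('')
  [17] 14/10 → 1 ('g')

n(n+1)/2 = 18·19/2 = 171
Σ LCP = 0 + 2 + 2 + 1 + 1 + 2 + 0 + 0 + 1 + 0 + 0 + 0 + 1 + 1 + 1 + 1 + 0 + 1 = 14
distinct = 171 − 14 = 157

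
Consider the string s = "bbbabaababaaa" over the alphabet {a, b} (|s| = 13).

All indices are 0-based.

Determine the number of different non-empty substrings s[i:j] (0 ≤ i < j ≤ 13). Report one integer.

rank | idx | suffix
   0 |  12 | a
   1 |  11 | aa
   2 |  10 | aaa
   3 |   5 | aababaaa
   4 |   8 | abaaa
   5 |   3 | abaababaaa
   6 |   6 | ababaaa
   7 |   9 | baaa
   8 |   4 | baababaaa
   9 |   7 | babaaa
  10 |   2 | babaababaaa
  11 |   1 | bbabaababaaa
  12 |   0 | bbbabaababaaa

SA = [12, 11, 10, 5, 8, 3, 6, 9, 4, 7, 2, 1, 0]
i: (SA[i-1],SA[i]) lcp shared
  1: (12,11) 1 'a'
  2: (11,10) 2 'aa'
  3: (10,5) 2 'aa'
  4: (5,8) 1 'a'
  5: (8,3) 4 'abaa'
  6: (3,6) 3 'aba'
  7: (6,9) 0 ''
  8: (9,4) 3 'baa'
  9: (4,7) 2 'ba'
  10: (7,2) 5 'babaa'
  11: (2,1) 1 'b'
  12: (1,0) 2 'bb'

n(n+1)/2 = 13·14/2 = 91
Σ LCP = 0 + 1 + 2 + 2 + 1 + 4 + 3 + 0 + 3 + 2 + 5 + 1 + 2 = 26
distinct = 91 − 26 = 65

65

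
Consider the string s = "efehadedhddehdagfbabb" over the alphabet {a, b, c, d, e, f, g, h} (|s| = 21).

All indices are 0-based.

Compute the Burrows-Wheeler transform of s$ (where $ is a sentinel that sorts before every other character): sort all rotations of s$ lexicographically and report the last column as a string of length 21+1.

rank  rotation                last
    0  $efehadedhddehdagfbabb  b
    1  abb$efehadedhddehdagfb  b
    2  adedhddehdagfbabb$efeh  h
    3  agfbabb$efehadedhddehd  d
    4  b$efehadedhddehdagfbab  b
    5  babb$efehadedhddehdagf  f
    6  bb$efehadedhddehdagfba  a
    7  dagfbabb$efehadedhddeh  h
    8  ddehdagfbabb$efehadedh  h
    9  dedhddehdagfbabb$efeha  a
   10  dehdagfbabb$efehadedhd  d
   11  dhddehdagfbabb$efehade  e
   12  edhddehdagfbabb$efehad  d
   13  efehadedhddehdagfbabb$  $
   14  ehadedhddehdagfbabb$ef  f
   15  ehdagfbabb$efehadedhdd  d
   16  fbabb$efehadedhddehdag  g
   17  fehadedhddehdagfbabb$e  e
   18  gfbabb$efehadedhddehda  a
   19  hadedhddehdagfbabb$efe  e
   20  hdagfbabb$efehadedhdde  e
   21  hddehdagfbabb$efehaded  d

bbhdbfahhaded$fdgeaeed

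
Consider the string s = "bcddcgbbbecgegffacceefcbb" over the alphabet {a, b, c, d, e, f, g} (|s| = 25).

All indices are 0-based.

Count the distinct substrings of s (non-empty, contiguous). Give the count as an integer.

sorted suffixes:
  #0 SA[0]=16  'acceefcbb'
  #1 SA[1]=24  'b'
  #2 SA[2]=23  'bb'
  #3 SA[3]=6  'bbbecgegffacceefcbb'
  #4 SA[4]=7  'bbecgegffacceefcbb'
  #5 SA[5]=0  'bcddcgbbbecgegffacceefcbb'
  #6 SA[6]=8  'becgegffacceefcbb'
  #7 SA[7]=22  'cbb'
  #8 SA[8]=17  'cceefcbb'
  #9 SA[9]=1  'cddcgbbbecgegffacceefcbb'
  #10 SA[10]=18  'ceefcbb'
  #11 SA[11]=4  'cgbbbecgegffacceefcbb'
  #12 SA[12]=10  'cgegffacceefcbb'
  #13 SA[13]=3  'dcgbbbecgegffacceefcbb'
  #14 SA[14]=2  'ddcgbbbecgegffacceefcbb'
  #15 SA[15]=9  'ecgegffacceefcbb'
  #16 SA[16]=19  'eefcbb'
  #17 SA[17]=20  'efcbb'
  #18 SA[18]=12  'egffacceefcbb'
  #19 SA[19]=15  'facceefcbb'
  #20 SA[20]=21  'fcbb'
  #21 SA[21]=14  'ffacceefcbb'
  #22 SA[22]=5  'gbbbecgegffacceefcbb'
  #23 SA[23]=11  'gegffacceefcbb'
  #24 SA[24]=13  'gffacceefcbb'

SA = [16, 24, 23, 6, 7, 0, 8, 22, 17, 1, 18, 4, 10, 3, 2, 9, 19, 20, 12, 15, 21, 14, 5, 11, 13]
[i] adj suffixes → lcp
  [1] 16/24 → 0 ('')
  [2] 24/23 → 1 ('b')
  [3] 23/6 → 2 ('bb')
  [4] 6/7 → 2 ('bb')
  [5] 7/0 → 1 ('b')
  [6] 0/8 → 1 ('b')
  [7] 8/22 → 0 ('')
  [8] 22/17 → 1 ('c')
  [9] 17/1 → 1 ('c')
  [10] 1/18 → 1 ('c')
  [11] 18/4 → 1 ('c')
  [12] 4/10 → 2 ('cg')
  [13] 10/3 → 0 ('')
  [14] 3/2 → 1 ('d')
  [15] 2/9 → 0 ('')
  [16] 9/19 → 1 ('e')
  [17] 19/20 → 1 ('e')
  [18] 20/12 → 1 ('e')
  [19] 12/15 → 0 ('')
  [20] 15/21 → 1 ('f')
  [21] 21/14 → 1 ('f')
  [22] 14/5 → 0 ('')
  [23] 5/11 → 1 ('g')
  [24] 11/13 → 1 ('g')

n(n+1)/2 = 25·26/2 = 325
Σ LCP = 0 + 0 + 1 + 2 + 2 + 1 + 1 + 0 + 1 + 1 + 1 + 1 + 2 + 0 + 1 + 0 + 1 + 1 + 1 + 0 + 1 + 1 + 0 + 1 + 1 = 21
distinct = 325 − 21 = 304

304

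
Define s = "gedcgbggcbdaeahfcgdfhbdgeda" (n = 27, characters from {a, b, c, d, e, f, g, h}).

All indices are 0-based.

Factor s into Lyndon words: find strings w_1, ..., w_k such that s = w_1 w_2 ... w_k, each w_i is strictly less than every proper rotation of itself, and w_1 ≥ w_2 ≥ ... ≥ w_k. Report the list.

emit factor 1: 'g' (i=0, period=1)
emit factor 2: 'e' (i=1, period=1)
emit factor 3: 'd' (i=2, period=1)
emit factor 4: 'cg' (i=3, period=2)
emit factor 5: 'bggc' (i=5, period=4)
emit factor 6: 'bd' (i=9, period=2)
emit factor 7: 'aeahfcgdfhbdged' (i=11, period=15)
emit factor 8: 'a' (i=26, period=1)

["g", "e", "d", "cg", "bggc", "bd", "aeahfcgdfhbdged", "a"]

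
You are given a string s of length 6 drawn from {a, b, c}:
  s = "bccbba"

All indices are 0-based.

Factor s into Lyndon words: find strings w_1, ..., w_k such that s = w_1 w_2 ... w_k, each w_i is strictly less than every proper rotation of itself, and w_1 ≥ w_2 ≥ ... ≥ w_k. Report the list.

emit factor 1: 'bcc' (i=0, period=3)
emit factor 2: 'b' (i=3, period=1)
emit factor 3: 'b' (i=4, period=1)
emit factor 4: 'a' (i=5, period=1)

["bcc", "b", "b", "a"]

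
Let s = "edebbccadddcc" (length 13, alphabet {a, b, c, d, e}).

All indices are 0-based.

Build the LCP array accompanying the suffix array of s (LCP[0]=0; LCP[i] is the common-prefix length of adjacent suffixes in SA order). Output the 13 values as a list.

[0, 0, 1, 0, 1, 1, 2, 0, 1, 2, 1, 0, 1]

rank→(start, suffix):
  0 → (7, 'adddcc')
  1 → (3, 'bbccadddcc')
  2 → (4, 'bccadddcc')
  3 → (12, 'c')
  4 → (6, 'cadddcc')
  5 → (11, 'cc')
  6 → (5, 'ccadddcc')
  7 → (10, 'dcc')
  8 → (9, 'ddcc')
  9 → (8, 'dddcc')
  10 → (1, 'debbccadddcc')
  11 → (2, 'ebbccadddcc')
  12 → (0, 'edebbccadddcc')

SA = [7, 3, 4, 12, 6, 11, 5, 10, 9, 8, 1, 2, 0]
i: (SA[i-1],SA[i]) lcp shared
  1: (7,3) 0 ''
  2: (3,4) 1 'b'
  3: (4,12) 0 ''
  4: (12,6) 1 'c'
  5: (6,11) 1 'c'
  6: (11,5) 2 'cc'
  7: (5,10) 0 ''
  8: (10,9) 1 'd'
  9: (9,8) 2 'dd'
  10: (8,1) 1 'd'
  11: (1,2) 0 ''
  12: (2,0) 1 'e'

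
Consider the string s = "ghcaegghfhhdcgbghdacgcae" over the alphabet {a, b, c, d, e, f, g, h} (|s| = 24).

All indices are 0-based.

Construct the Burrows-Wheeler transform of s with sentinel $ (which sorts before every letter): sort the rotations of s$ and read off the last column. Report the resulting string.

edccgghdahhaahcce$bggghgf

rank  rotation                   last
    0  $ghcaegghfhhdcgbghdacgcae  e
    1  acgcae$ghcaegghfhhdcgbghd  d
    2  ae$ghcaegghfhhdcgbghdacgc  c
    3  aegghfhhdcgbghdacgcae$ghc  c
    4  bghdacgcae$ghcaegghfhhdcg  g
    5  cae$ghcaegghfhhdcgbghdacg  g
    6  caegghfhhdcgbghdacgcae$gh  h
    7  cgbghdacgcae$ghcaegghfhhd  d
    8  cgcae$ghcaegghfhhdcgbghda  a
    9  dacgcae$ghcaegghfhhdcgbgh  h
   10  dcgbghdacgcae$ghcaegghfhh  h
   11  e$ghcaegghfhhdcgbghdacgca  a
   12  egghfhhdcgbghdacgcae$ghca  a
   13  fhhdcgbghdacgcae$ghcaeggh  h
   14  gbghdacgcae$ghcaegghfhhdc  c
   15  gcae$ghcaegghfhhdcgbghdac  c
   16  gghfhhdcgbghdacgcae$ghcae  e
   17  ghcaegghfhhdcgbghdacgcae$  $
   18  ghdacgcae$ghcaegghfhhdcgb  b
   19  ghfhhdcgbghdacgcae$ghcaeg  g
   20  hcaegghfhhdcgbghdacgcae$g  g
   21  hdacgcae$ghcaegghfhhdcgbg  g
   22  hdcgbghdacgcae$ghcaegghfh  h
   23  hfhhdcgbghdacgcae$ghcaegg  g
   24  hhdcgbghdacgcae$ghcaegghf  f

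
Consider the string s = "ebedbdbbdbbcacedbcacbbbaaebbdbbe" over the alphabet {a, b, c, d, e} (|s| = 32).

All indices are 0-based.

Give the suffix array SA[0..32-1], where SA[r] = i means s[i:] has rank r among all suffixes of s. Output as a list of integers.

rank | idx | suffix
   0 |  23 | aaebbdbbe
   1 |  18 | acbbbaaebbdbbe
   2 |  12 | acedbcacbbbaaebbdbbe
   3 |  24 | aebbdbbe
   4 |  22 | baaebbdbbe
   5 |  21 | bbaaebbdbbe
   6 |  20 | bbbaaebbdbbe
   7 |   9 | bbcacedbcacbbbaaebbdbbe
   8 |   6 | bbdbbcacedbcacbbbaaebbdbbe
   9 |  26 | bbdbbe
  10 |  29 | bbe
  11 |  16 | bcacbbbaaebbdbbe
  12 |  10 | bcacedbcacbbbaaebbdbbe
  13 |   7 | bdbbcacedbcacbbbaaebbdbbe
  14 |   4 | bdbbdbbcacedbcacbbbaaebbdbbe
  15 |  27 | bdbbe
  16 |  30 | be
  17 |   1 | bedbdbbdbbcacedbcacbbbaaebbdbbe
  18 |  17 | cacbbbaaebbdbbe
  19 |  11 | cacedbcacbbbaaebbdbbe
  20 |  19 | cbbbaaebbdbbe
  21 |  13 | cedbcacbbbaaebbdbbe
  22 |   8 | dbbcacedbcacbbbaaebbdbbe
  23 |   5 | dbbdbbcacedbcacbbbaaebbdbbe
  24 |  28 | dbbe
  25 |  15 | dbcacbbbaaebbdbbe
  26 |   3 | dbdbbdbbcacedbcacbbbaaebbdbbe
  27 |  31 | e
  28 |  25 | ebbdbbe
  29 |   0 | ebedbdbbdbbcacedbcacbbbaaebbdbbe
  30 |  14 | edbcacbbbaaebbdbbe
  31 |   2 | edbdbbdbbcacedbcacbbbaaebbdbbe

[23, 18, 12, 24, 22, 21, 20, 9, 6, 26, 29, 16, 10, 7, 4, 27, 30, 1, 17, 11, 19, 13, 8, 5, 28, 15, 3, 31, 25, 0, 14, 2]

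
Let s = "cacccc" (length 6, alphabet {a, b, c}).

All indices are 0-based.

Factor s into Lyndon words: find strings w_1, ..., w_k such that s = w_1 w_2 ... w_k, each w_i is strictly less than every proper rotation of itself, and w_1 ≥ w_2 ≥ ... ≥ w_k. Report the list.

["c", "acccc"]

emit factor 1: 'c' (i=0, period=1)
emit factor 2: 'acccc' (i=1, period=5)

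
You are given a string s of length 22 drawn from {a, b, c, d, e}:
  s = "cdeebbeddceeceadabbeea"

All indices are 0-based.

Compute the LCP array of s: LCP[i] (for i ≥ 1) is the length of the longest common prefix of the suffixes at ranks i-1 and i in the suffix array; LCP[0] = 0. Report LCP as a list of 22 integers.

[0, 1, 1, 0, 3, 1, 2, 0, 1, 2, 0, 1, 1, 1, 0, 2, 1, 1, 1, 1, 2, 2]

rank→(start, suffix):
  0 → (21, 'a')
  1 → (16, 'abbeea')
  2 → (14, 'adabbeea')
  3 → (4, 'bbeddceeceadabbeea')
  4 → (17, 'bbeea')
  5 → (5, 'beddceeceadabbeea')
  6 → (18, 'beea')
  7 → (0, 'cdeebbeddceeceadabbeea')
  8 → (12, 'ceadabbeea')
  9 → (9, 'ceeceadabbeea')
  10 → (15, 'dabbeea')
  11 → (8, 'dceeceadabbeea')
  12 → (7, 'ddceeceadabbeea')
  13 → (1, 'deebbeddceeceadabbeea')
  14 → (20, 'ea')
  15 → (13, 'eadabbeea')
  16 → (3, 'ebbeddceeceadabbeea')
  17 → (11, 'eceadabbeea')
  18 → (6, 'eddceeceadabbeea')
  19 → (19, 'eea')
  20 → (2, 'eebbeddceeceadabbeea')
  21 → (10, 'eeceadabbeea')

SA = [21, 16, 14, 4, 17, 5, 18, 0, 12, 9, 15, 8, 7, 1, 20, 13, 3, 11, 6, 19, 2, 10]
i: (SA[i-1],SA[i]) lcp shared
  1: (21,16) 1 'a'
  2: (16,14) 1 'a'
  3: (14,4) 0 ''
  4: (4,17) 3 'bbe'
  5: (17,5) 1 'b'
  6: (5,18) 2 'be'
  7: (18,0) 0 ''
  8: (0,12) 1 'c'
  9: (12,9) 2 'ce'
  10: (9,15) 0 ''
  11: (15,8) 1 'd'
  12: (8,7) 1 'd'
  13: (7,1) 1 'd'
  14: (1,20) 0 ''
  15: (20,13) 2 'ea'
  16: (13,3) 1 'e'
  17: (3,11) 1 'e'
  18: (11,6) 1 'e'
  19: (6,19) 1 'e'
  20: (19,2) 2 'ee'
  21: (2,10) 2 'ee'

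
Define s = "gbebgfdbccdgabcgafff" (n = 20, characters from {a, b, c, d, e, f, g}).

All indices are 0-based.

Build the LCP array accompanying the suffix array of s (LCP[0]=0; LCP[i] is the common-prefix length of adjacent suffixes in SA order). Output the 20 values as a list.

rank | idx | suffix
   0 |  12 | abcgafff
   1 |  16 | afff
   2 |   7 | bccdgabcgafff
   3 |  13 | bcgafff
   4 |   1 | bebgfdbccdgabcgafff
   5 |   3 | bgfdbccdgabcgafff
   6 |   8 | ccdgabcgafff
   7 |   9 | cdgabcgafff
   8 |  14 | cgafff
   9 |   6 | dbccdgabcgafff
  10 |  10 | dgabcgafff
  11 |   2 | ebgfdbccdgabcgafff
  12 |  19 | f
  13 |   5 | fdbccdgabcgafff
  14 |  18 | ff
  15 |  17 | fff
  16 |  11 | gabcgafff
  17 |  15 | gafff
  18 |   0 | gbebgfdbccdgabcgafff
  19 |   4 | gfdbccdgabcgafff

SA = [12, 16, 7, 13, 1, 3, 8, 9, 14, 6, 10, 2, 19, 5, 18, 17, 11, 15, 0, 4]
i: (SA[i-1],SA[i]) lcp shared
  1: (12,16) 1 'a'
  2: (16,7) 0 ''
  3: (7,13) 2 'bc'
  4: (13,1) 1 'b'
  5: (1,3) 1 'b'
  6: (3,8) 0 ''
  7: (8,9) 1 'c'
  8: (9,14) 1 'c'
  9: (14,6) 0 ''
  10: (6,10) 1 'd'
  11: (10,2) 0 ''
  12: (2,19) 0 ''
  13: (19,5) 1 'f'
  14: (5,18) 1 'f'
  15: (18,17) 2 'ff'
  16: (17,11) 0 ''
  17: (11,15) 2 'ga'
  18: (15,0) 1 'g'
  19: (0,4) 1 'g'

[0, 1, 0, 2, 1, 1, 0, 1, 1, 0, 1, 0, 0, 1, 1, 2, 0, 2, 1, 1]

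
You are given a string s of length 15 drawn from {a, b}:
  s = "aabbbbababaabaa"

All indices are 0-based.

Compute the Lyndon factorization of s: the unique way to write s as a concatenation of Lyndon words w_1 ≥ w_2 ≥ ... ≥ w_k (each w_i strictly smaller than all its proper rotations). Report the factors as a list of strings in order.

["aabbbbabab", "aab", "a", "a"]

emit factor 1: 'aabbbbabab' (i=0, period=10)
emit factor 2: 'aab' (i=10, period=3)
emit factor 3: 'a' (i=13, period=1)
emit factor 4: 'a' (i=14, period=1)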